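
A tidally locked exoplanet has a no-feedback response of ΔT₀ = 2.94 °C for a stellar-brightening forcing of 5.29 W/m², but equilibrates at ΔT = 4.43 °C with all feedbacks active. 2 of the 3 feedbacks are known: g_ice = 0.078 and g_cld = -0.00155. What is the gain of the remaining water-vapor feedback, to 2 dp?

Amplification A = ΔT/ΔT₀ = 4.43/2.94 = 1.507.
Total gain g = 1 − 1/A = 1 − 1/1.507 = 0.3364.
Known gains sum to 0.078 − 0.00155 = 0.07645.
g_wv = 0.3364 − 0.07645 = 0.26.

0.26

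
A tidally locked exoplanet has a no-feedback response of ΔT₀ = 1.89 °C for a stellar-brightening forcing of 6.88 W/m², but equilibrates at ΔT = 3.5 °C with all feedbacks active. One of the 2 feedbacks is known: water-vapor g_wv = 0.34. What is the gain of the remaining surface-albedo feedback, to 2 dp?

0.12

Amplification A = ΔT/ΔT₀ = 3.5/1.89 = 1.852.
Total gain g = 1 − 1/A = 1 − 1/1.852 = 0.46.
The known gain is 0.34.
g_alb = 0.46 − 0.34 = 0.12.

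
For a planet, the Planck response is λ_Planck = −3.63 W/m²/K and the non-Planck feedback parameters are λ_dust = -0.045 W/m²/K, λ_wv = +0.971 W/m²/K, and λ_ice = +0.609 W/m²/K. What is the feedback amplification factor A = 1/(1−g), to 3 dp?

Convert to gains: g_dust = -0.045/3.63 = -0.0124; g_wv = 0.971/3.63 = 0.2675; g_ice = 0.609/3.63 = 0.1678.
Total gain g = 0.4229.
A = 1/(1 − 0.4229) = 1.733.

1.733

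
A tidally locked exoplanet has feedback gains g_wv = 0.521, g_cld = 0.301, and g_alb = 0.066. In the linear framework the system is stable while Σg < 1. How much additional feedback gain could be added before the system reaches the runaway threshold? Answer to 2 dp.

Current total gain = 0.521 + 0.301 + 0.066 = 0.888.
Margin to runaway = 1 − 0.888 = 0.11.

0.11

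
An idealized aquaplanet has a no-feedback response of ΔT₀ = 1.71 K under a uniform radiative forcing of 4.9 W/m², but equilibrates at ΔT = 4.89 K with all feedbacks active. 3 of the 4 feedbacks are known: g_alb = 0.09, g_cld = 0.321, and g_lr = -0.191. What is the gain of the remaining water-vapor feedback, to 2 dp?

Amplification A = ΔT/ΔT₀ = 4.89/1.71 = 2.86.
Total gain g = 1 − 1/A = 1 − 1/2.86 = 0.6503.
Known gains sum to 0.09 + 0.321 − 0.191 = 0.22.
g_wv = 0.6503 − 0.22 = 0.43.

0.43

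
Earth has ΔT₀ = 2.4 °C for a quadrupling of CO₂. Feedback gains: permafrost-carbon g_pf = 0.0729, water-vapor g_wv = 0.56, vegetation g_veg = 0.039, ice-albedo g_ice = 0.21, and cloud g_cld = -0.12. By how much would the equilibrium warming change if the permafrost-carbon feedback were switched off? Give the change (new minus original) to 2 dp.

-2.36 °C

Original: g = 0.7619, ΔT = 2.4/(1−0.7619) = 10.0798 °C.
Without permafrost-carbon: g' = 0.689, ΔT' = 2.4/(1−0.689) = 7.7170 °C.
Change = 7.7170 − 10.0798 = -2.36 °C.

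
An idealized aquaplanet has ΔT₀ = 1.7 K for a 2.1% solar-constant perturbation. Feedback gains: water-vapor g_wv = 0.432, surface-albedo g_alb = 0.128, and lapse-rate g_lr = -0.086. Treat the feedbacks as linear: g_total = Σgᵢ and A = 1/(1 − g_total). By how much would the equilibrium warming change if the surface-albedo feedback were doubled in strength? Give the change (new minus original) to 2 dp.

1.04 K

Original: g = 0.474, ΔT = 1.7/(1−0.474) = 3.2319 K.
With doubled surface-albedo: g' = 0.602, ΔT' = 1.7/(1−0.602) = 4.2714 K.
Change = 4.2714 − 3.2319 = 1.04 K.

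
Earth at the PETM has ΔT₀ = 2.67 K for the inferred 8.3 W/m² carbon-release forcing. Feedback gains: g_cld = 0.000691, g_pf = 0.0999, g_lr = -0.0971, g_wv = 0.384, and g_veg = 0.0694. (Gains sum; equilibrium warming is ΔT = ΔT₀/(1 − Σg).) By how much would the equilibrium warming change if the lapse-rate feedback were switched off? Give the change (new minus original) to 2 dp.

Original: g = 0.456891, ΔT = 2.67/(1−0.456891) = 4.9161 K.
Without lapse-rate: g' = 0.553991, ΔT' = 2.67/(1−0.553991) = 5.9864 K.
Change = 5.9864 − 4.9161 = 1.07 K.

1.07 K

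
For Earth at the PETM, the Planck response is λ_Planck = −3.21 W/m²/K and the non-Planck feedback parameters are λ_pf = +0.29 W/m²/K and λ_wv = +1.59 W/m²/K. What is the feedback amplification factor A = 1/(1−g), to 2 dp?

Convert to gains: g_pf = 0.29/3.21 = 0.09034; g_wv = 1.59/3.21 = 0.4953.
Total gain g = 0.58564.
A = 1/(1 − 0.58564) = 2.41.

2.41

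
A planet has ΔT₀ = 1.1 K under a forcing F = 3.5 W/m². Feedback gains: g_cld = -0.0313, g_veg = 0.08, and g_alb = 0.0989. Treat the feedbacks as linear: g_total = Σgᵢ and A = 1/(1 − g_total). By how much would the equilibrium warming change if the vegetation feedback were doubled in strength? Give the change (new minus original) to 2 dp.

0.13 K

Original: g = 0.1476, ΔT = 1.1/(1−0.1476) = 1.2905 K.
With doubled vegetation: g' = 0.2276, ΔT' = 1.1/(1−0.2276) = 1.4241 K.
Change = 1.4241 − 1.2905 = 0.13 K.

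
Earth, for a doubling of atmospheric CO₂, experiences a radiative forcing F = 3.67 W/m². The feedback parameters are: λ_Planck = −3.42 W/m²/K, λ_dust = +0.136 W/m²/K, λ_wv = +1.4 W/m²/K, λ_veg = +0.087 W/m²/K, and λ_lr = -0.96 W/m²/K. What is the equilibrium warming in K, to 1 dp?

1.3 K

Net feedback parameter λ = (−3.42) + (+0.136) + (+1.4) + (+0.087) + (-0.96) = -2.757 W/m²/K.
ΔT = −F/λ = −3.67/(-2.757) = 1.3 K.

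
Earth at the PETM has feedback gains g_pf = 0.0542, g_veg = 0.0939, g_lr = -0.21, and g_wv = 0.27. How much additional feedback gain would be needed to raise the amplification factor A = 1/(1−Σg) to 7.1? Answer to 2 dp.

0.65

Current total gain = 0.2081.
Target gain for A = 7.1: g* = 1 − 1/7.1 = 0.8592.
Additional gain needed = 0.8592 − 0.2081 = 0.65.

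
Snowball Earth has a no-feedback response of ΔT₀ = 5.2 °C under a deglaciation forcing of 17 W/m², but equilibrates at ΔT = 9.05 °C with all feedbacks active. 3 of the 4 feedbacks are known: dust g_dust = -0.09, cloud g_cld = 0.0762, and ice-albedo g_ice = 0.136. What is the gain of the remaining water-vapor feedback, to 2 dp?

0.30

Amplification A = ΔT/ΔT₀ = 9.05/5.2 = 1.74.
Total gain g = 1 − 1/A = 1 − 1/1.74 = 0.4253.
Known gains sum to -0.09 + 0.0762 + 0.136 = 0.1222.
g_wv = 0.4253 − 0.1222 = 0.30.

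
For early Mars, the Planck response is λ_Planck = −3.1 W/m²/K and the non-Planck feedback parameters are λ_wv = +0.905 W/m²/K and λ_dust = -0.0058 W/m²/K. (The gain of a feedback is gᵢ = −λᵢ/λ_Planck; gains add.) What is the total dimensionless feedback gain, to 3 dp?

Convert to gains: g_wv = 0.905/3.1 = 0.2919; g_dust = -0.0058/3.1 = -0.001871.
Total gain g = 0.290029.

0.290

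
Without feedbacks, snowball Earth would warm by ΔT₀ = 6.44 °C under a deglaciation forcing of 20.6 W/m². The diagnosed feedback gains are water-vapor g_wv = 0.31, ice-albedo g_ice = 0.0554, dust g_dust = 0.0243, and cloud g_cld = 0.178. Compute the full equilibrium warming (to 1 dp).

14.9 °C

Total gain g = 0.31 + 0.0554 + 0.0243 + 0.178 = 0.5677.
Amplification A = 1/(1 − 0.5677) = 2.313.
ΔT = 6.44 × 2.313 = 14.9 °C.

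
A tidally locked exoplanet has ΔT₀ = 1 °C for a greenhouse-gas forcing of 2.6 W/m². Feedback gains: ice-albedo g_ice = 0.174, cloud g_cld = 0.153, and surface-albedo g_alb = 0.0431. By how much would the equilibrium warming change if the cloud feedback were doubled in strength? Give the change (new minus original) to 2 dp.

Original: g = 0.3701, ΔT = 1/(1−0.3701) = 1.5876 °C.
With doubled cloud: g' = 0.5231, ΔT' = 1/(1−0.5231) = 2.0969 °C.
Change = 2.0969 − 1.5876 = 0.51 °C.

0.51 °C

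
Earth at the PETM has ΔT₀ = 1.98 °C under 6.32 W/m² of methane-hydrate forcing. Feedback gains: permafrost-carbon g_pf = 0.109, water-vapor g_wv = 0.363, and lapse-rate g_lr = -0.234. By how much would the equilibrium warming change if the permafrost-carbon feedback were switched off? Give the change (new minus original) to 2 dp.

Original: g = 0.238, ΔT = 1.98/(1−0.238) = 2.5984 °C.
Without permafrost-carbon: g' = 0.129, ΔT' = 1.98/(1−0.129) = 2.2732 °C.
Change = 2.2732 − 2.5984 = -0.33 °C.

-0.33 °C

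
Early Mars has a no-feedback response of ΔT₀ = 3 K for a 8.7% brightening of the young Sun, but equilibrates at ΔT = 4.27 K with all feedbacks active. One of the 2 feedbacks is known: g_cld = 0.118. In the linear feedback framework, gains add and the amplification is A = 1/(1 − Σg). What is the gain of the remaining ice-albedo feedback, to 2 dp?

Amplification A = ΔT/ΔT₀ = 4.27/3 = 1.423.
Total gain g = 1 − 1/A = 1 − 1/1.423 = 0.2973.
The known gain is 0.118.
g_ice = 0.2973 − 0.118 = 0.18.

0.18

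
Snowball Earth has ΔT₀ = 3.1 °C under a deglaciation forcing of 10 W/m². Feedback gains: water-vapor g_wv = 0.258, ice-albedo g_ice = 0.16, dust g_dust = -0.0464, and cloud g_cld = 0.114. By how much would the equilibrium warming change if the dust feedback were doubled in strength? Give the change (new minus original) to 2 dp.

Original: g = 0.4856, ΔT = 3.1/(1−0.4856) = 6.0264 °C.
With doubled dust: g' = 0.4392, ΔT' = 3.1/(1−0.4392) = 5.5278 °C.
Change = 5.5278 − 6.0264 = -0.50 °C.

-0.50 °C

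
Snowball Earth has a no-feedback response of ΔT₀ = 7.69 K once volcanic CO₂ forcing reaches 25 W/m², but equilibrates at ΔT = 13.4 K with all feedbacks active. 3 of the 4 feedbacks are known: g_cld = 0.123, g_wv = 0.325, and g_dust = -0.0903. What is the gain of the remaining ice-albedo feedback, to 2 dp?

Amplification A = ΔT/ΔT₀ = 13.4/7.69 = 1.743.
Total gain g = 1 − 1/A = 1 − 1/1.743 = 0.4263.
Known gains sum to 0.123 + 0.325 − 0.0903 = 0.3577.
g_ice = 0.4263 − 0.3577 = 0.07.

0.07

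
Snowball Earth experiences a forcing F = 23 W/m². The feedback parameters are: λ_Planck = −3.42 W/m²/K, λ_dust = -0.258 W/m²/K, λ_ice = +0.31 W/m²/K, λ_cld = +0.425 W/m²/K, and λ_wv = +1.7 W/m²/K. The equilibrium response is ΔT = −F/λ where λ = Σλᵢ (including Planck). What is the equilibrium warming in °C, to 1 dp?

Net feedback parameter λ = (−3.42) + (-0.258) + (+0.31) + (+0.425) + (+1.7) = -1.243 W/m²/K.
ΔT = −F/λ = −23/(-1.243) = 18.5 °C.

18.5 °C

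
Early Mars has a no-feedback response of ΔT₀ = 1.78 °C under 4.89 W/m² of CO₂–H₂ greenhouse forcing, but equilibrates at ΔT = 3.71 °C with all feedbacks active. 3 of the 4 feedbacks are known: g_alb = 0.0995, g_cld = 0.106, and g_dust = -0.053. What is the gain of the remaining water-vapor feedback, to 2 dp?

0.37

Amplification A = ΔT/ΔT₀ = 3.71/1.78 = 2.084.
Total gain g = 1 − 1/A = 1 − 1/2.084 = 0.5202.
Known gains sum to 0.0995 + 0.106 − 0.053 = 0.1525.
g_wv = 0.5202 − 0.1525 = 0.37.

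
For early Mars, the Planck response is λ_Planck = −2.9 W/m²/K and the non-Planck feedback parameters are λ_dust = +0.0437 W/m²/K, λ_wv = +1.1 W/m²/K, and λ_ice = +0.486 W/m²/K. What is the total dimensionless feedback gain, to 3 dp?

0.562

Convert to gains: g_dust = 0.0437/2.9 = 0.01507; g_wv = 1.1/2.9 = 0.3793; g_ice = 0.486/2.9 = 0.1676.
Total gain g = 0.56197.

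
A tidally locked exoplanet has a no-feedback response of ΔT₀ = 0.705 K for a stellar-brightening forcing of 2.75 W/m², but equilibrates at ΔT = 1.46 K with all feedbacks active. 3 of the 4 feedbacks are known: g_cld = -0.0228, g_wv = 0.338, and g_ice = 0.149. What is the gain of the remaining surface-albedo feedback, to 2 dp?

0.05

Amplification A = ΔT/ΔT₀ = 1.46/0.705 = 2.071.
Total gain g = 1 − 1/A = 1 − 1/2.071 = 0.5171.
Known gains sum to -0.0228 + 0.338 + 0.149 = 0.4642.
g_alb = 0.5171 − 0.4642 = 0.05.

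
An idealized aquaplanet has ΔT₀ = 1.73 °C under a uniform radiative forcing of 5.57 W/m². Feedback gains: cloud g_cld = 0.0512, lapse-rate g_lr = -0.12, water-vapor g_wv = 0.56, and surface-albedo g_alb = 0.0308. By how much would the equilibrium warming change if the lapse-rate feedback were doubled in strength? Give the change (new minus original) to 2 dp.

Original: g = 0.522, ΔT = 1.73/(1−0.522) = 3.6192 °C.
With doubled lapse-rate: g' = 0.402, ΔT' = 1.73/(1−0.402) = 2.8930 °C.
Change = 2.8930 − 3.6192 = -0.73 °C.

-0.73 °C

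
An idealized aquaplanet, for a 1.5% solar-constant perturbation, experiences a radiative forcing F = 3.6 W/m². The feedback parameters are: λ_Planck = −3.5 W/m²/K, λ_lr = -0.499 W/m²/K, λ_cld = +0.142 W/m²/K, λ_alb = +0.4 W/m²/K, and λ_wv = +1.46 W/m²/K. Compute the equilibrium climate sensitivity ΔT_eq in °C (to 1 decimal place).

1.8 °C

Net feedback parameter λ = (−3.5) + (-0.499) + (+0.142) + (+0.4) + (+1.46) = -1.997 W/m²/K.
ΔT = −F/λ = −3.6/(-1.997) = 1.8 °C.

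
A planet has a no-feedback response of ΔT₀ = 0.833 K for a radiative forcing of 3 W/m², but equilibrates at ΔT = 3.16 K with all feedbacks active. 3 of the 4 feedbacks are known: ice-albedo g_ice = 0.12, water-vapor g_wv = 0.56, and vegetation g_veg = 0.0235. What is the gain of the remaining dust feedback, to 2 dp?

0.03

Amplification A = ΔT/ΔT₀ = 3.16/0.833 = 3.794.
Total gain g = 1 − 1/A = 1 − 1/3.794 = 0.7364.
Known gains sum to 0.12 + 0.56 + 0.0235 = 0.7035.
g_dust = 0.7364 − 0.7035 = 0.03.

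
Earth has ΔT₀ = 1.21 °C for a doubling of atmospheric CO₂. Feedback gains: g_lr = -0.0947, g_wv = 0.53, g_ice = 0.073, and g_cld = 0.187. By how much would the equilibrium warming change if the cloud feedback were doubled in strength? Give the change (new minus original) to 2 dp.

6.31 °C

Original: g = 0.6953, ΔT = 1.21/(1−0.6953) = 3.9711 °C.
With doubled cloud: g' = 0.8823, ΔT' = 1.21/(1−0.8823) = 10.2804 °C.
Change = 10.2804 − 3.9711 = 6.31 °C.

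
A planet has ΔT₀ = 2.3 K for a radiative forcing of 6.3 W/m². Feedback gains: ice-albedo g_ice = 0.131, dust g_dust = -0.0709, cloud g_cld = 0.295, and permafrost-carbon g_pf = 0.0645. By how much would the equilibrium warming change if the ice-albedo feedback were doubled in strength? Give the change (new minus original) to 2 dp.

1.16 K

Original: g = 0.4196, ΔT = 2.3/(1−0.4196) = 3.9628 K.
With doubled ice-albedo: g' = 0.5506, ΔT' = 2.3/(1−0.5506) = 5.1179 K.
Change = 5.1179 − 3.9628 = 1.16 K.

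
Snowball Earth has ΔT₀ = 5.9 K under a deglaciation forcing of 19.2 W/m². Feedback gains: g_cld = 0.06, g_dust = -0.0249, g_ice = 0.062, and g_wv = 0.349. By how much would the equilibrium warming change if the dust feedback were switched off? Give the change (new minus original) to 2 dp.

Original: g = 0.4461, ΔT = 5.9/(1−0.4461) = 10.6517 K.
Without dust: g' = 0.471, ΔT' = 5.9/(1−0.471) = 11.1531 K.
Change = 11.1531 − 10.6517 = 0.50 K.

0.50 K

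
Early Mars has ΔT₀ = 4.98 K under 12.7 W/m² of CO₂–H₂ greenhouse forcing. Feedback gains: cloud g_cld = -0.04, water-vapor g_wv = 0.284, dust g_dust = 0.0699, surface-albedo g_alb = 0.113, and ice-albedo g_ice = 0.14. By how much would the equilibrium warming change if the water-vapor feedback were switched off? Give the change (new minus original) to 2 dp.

-4.55 K

Original: g = 0.5669, ΔT = 4.98/(1−0.5669) = 11.4985 K.
Without water-vapor: g' = 0.2829, ΔT' = 4.98/(1−0.2829) = 6.9446 K.
Change = 6.9446 − 11.4985 = -4.55 K.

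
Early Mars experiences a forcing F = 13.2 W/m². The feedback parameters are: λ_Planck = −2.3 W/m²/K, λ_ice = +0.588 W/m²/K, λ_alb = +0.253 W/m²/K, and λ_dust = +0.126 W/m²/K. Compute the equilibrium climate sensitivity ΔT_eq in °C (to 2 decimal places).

Net feedback parameter λ = (−2.3) + (+0.588) + (+0.253) + (+0.126) = -1.333 W/m²/K.
ΔT = −F/λ = −13.2/(-1.333) = 9.90 °C.

9.90 °C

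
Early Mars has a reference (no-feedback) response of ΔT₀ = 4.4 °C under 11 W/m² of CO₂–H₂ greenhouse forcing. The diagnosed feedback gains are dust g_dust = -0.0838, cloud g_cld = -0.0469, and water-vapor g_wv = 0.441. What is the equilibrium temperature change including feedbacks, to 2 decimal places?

Total gain g = -0.0838 − 0.0469 + 0.441 = 0.3103.
Amplification A = 1/(1 − 0.3103) = 1.45.
ΔT = 4.4 × 1.45 = 6.38 °C.

6.38 °C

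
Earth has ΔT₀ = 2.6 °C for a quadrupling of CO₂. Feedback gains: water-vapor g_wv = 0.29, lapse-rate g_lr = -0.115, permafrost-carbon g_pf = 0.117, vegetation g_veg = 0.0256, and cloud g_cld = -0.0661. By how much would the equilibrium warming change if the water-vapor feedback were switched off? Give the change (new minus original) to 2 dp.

-0.97 °C

Original: g = 0.2515, ΔT = 2.6/(1−0.2515) = 3.4736 °C.
Without water-vapor: g' = -0.0385, ΔT' = 2.6/(1+0.0385) = 2.5036 °C.
Change = 2.5036 − 3.4736 = -0.97 °C.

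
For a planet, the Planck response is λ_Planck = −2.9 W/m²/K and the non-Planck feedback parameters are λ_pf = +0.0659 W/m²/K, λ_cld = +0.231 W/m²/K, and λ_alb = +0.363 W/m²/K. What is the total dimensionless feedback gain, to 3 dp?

0.228

Convert to gains: g_pf = 0.0659/2.9 = 0.02272; g_cld = 0.231/2.9 = 0.07966; g_alb = 0.363/2.9 = 0.1252.
Total gain g = 0.22758.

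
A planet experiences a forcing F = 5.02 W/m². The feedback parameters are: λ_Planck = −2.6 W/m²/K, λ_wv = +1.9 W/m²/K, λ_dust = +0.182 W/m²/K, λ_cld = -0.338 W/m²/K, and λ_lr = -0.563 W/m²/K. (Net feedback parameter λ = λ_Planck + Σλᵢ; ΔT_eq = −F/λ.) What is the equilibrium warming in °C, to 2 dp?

3.54 °C

Net feedback parameter λ = (−2.6) + (+1.9) + (+0.182) + (-0.338) + (-0.563) = -1.419 W/m²/K.
ΔT = −F/λ = −5.02/(-1.419) = 3.54 °C.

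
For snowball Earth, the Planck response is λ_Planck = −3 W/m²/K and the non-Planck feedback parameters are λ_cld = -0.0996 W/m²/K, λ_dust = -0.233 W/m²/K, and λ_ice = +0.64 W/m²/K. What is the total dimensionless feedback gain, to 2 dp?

Convert to gains: g_cld = -0.0996/3 = -0.0332; g_dust = -0.233/3 = -0.07767; g_ice = 0.64/3 = 0.2133.
Total gain g = 0.10243.

0.10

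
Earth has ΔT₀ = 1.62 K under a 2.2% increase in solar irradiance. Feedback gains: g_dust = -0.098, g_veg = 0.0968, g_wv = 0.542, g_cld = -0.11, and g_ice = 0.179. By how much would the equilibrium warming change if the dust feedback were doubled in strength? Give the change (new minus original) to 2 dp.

-0.83 K

Original: g = 0.6098, ΔT = 1.62/(1−0.6098) = 4.1517 K.
With doubled dust: g' = 0.5118, ΔT' = 1.62/(1−0.5118) = 3.3183 K.
Change = 3.3183 − 4.1517 = -0.83 K.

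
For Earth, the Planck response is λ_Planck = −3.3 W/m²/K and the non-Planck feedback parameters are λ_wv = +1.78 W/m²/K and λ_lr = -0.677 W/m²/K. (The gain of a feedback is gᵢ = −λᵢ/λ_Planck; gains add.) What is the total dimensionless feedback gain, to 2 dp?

Convert to gains: g_wv = 1.78/3.3 = 0.5394; g_lr = -0.677/3.3 = -0.2052.
Total gain g = 0.3342.

0.33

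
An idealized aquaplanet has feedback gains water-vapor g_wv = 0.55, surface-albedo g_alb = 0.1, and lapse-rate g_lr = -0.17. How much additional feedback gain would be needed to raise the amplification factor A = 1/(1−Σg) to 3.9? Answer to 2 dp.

Current total gain = 0.48.
Target gain for A = 3.9: g* = 1 − 1/3.9 = 0.7436.
Additional gain needed = 0.7436 − 0.48 = 0.26.

0.26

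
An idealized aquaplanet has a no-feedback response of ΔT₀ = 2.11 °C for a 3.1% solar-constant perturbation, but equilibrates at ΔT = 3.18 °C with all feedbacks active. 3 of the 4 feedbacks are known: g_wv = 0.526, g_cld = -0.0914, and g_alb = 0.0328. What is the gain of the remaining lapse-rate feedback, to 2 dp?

Amplification A = ΔT/ΔT₀ = 3.18/2.11 = 1.507.
Total gain g = 1 − 1/A = 1 − 1/1.507 = 0.3364.
Known gains sum to 0.526 − 0.0914 + 0.0328 = 0.4674.
g_lr = 0.3364 − 0.4674 = -0.13.

-0.13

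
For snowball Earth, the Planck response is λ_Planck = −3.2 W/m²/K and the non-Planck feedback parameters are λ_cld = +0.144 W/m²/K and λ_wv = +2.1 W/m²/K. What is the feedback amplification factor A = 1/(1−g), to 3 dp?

3.347

Convert to gains: g_cld = 0.144/3.2 = 0.045; g_wv = 2.1/3.2 = 0.6562.
Total gain g = 0.7012.
A = 1/(1 − 0.7012) = 3.347.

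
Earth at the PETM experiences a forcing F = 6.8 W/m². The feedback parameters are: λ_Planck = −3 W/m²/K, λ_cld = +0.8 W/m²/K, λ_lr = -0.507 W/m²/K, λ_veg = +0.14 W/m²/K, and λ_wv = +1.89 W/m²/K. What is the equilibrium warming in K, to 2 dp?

Net feedback parameter λ = (−3) + (+0.8) + (-0.507) + (+0.14) + (+1.89) = -0.677 W/m²/K.
ΔT = −F/λ = −6.8/(-0.677) = 10.04 K.

10.04 K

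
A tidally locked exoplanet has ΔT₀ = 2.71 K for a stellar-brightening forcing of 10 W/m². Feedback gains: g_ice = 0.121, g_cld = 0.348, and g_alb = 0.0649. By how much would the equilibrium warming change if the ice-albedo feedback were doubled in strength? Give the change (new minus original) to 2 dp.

Original: g = 0.5339, ΔT = 2.71/(1−0.5339) = 5.8142 K.
With doubled ice-albedo: g' = 0.6549, ΔT' = 2.71/(1−0.6549) = 7.8528 K.
Change = 7.8528 − 5.8142 = 2.04 K.

2.04 K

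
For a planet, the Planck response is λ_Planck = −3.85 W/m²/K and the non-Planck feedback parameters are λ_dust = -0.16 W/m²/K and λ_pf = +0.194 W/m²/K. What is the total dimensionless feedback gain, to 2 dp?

Convert to gains: g_dust = -0.16/3.85 = -0.04156; g_pf = 0.194/3.85 = 0.05039.
Total gain g = 0.00883.

0.01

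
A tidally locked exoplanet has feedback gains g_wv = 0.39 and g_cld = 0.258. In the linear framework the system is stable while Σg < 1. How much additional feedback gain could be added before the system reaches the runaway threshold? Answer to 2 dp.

Current total gain = 0.39 + 0.258 = 0.648.
Margin to runaway = 1 − 0.648 = 0.35.

0.35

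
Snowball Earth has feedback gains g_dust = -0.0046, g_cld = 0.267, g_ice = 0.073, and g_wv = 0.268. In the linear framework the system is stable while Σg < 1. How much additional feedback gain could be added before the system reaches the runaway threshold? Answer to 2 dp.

Current total gain = -0.0046 + 0.267 + 0.073 + 0.268 = 0.6034.
Margin to runaway = 1 − 0.6034 = 0.40.

0.40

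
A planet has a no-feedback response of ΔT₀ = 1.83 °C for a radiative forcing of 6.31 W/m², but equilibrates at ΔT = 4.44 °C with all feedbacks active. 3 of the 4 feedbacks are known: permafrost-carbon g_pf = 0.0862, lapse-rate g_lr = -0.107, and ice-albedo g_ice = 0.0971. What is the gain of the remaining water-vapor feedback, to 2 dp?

Amplification A = ΔT/ΔT₀ = 4.44/1.83 = 2.426.
Total gain g = 1 − 1/A = 1 − 1/2.426 = 0.5878.
Known gains sum to 0.0862 − 0.107 + 0.0971 = 0.0763.
g_wv = 0.5878 − 0.0763 = 0.51.

0.51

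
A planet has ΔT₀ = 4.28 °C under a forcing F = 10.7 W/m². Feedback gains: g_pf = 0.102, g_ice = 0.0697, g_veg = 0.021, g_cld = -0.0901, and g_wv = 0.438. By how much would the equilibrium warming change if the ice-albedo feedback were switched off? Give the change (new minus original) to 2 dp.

Original: g = 0.5406, ΔT = 4.28/(1−0.5406) = 9.3165 °C.
Without ice-albedo: g' = 0.4709, ΔT' = 4.28/(1−0.4709) = 8.0892 °C.
Change = 8.0892 − 9.3165 = -1.23 °C.

-1.23 °C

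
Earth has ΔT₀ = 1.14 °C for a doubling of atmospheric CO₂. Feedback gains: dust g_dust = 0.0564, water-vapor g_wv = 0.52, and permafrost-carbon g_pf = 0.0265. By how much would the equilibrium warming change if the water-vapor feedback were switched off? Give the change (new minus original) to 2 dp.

Original: g = 0.6029, ΔT = 1.14/(1−0.6029) = 2.8708 °C.
Without water-vapor: g' = 0.0829, ΔT' = 1.14/(1−0.0829) = 1.2430 °C.
Change = 1.2430 − 2.8708 = -1.63 °C.

-1.63 °C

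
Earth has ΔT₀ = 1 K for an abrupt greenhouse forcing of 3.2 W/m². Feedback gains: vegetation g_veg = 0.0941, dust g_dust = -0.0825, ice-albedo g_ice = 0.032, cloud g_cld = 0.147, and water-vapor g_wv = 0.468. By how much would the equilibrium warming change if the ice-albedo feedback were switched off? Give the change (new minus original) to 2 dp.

-0.25 K

Original: g = 0.6586, ΔT = 1/(1−0.6586) = 2.9291 K.
Without ice-albedo: g' = 0.6266, ΔT' = 1/(1−0.6266) = 2.6781 K.
Change = 2.6781 − 2.9291 = -0.25 K.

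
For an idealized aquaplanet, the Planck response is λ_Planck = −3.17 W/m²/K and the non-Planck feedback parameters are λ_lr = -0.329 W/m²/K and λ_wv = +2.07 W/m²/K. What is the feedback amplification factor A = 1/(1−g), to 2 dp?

Convert to gains: g_lr = -0.329/3.17 = -0.1038; g_wv = 2.07/3.17 = 0.653.
Total gain g = 0.5492.
A = 1/(1 − 0.5492) = 2.22.

2.22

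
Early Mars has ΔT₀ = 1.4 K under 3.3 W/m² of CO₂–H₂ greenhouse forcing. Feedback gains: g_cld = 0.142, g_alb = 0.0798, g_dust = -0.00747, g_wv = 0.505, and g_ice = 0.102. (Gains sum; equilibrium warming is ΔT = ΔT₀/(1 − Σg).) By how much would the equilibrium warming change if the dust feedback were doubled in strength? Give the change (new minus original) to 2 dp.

Original: g = 0.82133, ΔT = 1.4/(1−0.82133) = 7.8357 K.
With doubled dust: g' = 0.81386, ΔT' = 1.4/(1−0.81386) = 7.5212 K.
Change = 7.5212 − 7.8357 = -0.31 K.

-0.31 K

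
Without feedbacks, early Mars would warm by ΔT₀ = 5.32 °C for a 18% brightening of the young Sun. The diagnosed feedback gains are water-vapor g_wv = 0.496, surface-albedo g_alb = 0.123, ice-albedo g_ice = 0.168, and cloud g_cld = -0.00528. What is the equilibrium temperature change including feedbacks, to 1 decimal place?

24.4 °C

Total gain g = 0.496 + 0.123 + 0.168 − 0.00528 = 0.78172.
Amplification A = 1/(1 − 0.78172) = 4.581.
ΔT = 5.32 × 4.581 = 24.4 °C.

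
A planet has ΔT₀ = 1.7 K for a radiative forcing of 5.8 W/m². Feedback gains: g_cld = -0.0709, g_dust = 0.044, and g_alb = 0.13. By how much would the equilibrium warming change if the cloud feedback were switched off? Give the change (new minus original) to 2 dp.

0.16 K

Original: g = 0.1031, ΔT = 1.7/(1−0.1031) = 1.8954 K.
Without cloud: g' = 0.174, ΔT' = 1.7/(1−0.174) = 2.0581 K.
Change = 2.0581 − 1.8954 = 0.16 K.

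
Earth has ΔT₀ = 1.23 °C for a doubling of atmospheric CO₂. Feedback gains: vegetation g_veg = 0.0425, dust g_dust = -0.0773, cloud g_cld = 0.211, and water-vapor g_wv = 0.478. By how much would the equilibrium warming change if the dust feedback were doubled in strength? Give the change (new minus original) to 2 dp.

Original: g = 0.6542, ΔT = 1.23/(1−0.6542) = 3.5570 °C.
With doubled dust: g' = 0.5769, ΔT' = 1.23/(1−0.5769) = 2.9071 °C.
Change = 2.9071 − 3.5570 = -0.65 °C.

-0.65 °C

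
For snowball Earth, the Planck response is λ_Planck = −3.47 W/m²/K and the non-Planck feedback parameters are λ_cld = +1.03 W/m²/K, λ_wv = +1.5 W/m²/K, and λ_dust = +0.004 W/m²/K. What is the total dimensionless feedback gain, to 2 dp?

0.73

Convert to gains: g_cld = 1.03/3.47 = 0.2968; g_wv = 1.5/3.47 = 0.4323; g_dust = 0.004/3.47 = 0.001153.
Total gain g = 0.730253.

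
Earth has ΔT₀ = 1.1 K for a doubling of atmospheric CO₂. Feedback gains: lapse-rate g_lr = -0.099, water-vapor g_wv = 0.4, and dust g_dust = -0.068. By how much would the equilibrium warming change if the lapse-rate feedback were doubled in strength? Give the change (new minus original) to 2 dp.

Original: g = 0.233, ΔT = 1.1/(1−0.233) = 1.4342 K.
With doubled lapse-rate: g' = 0.134, ΔT' = 1.1/(1−0.134) = 1.2702 K.
Change = 1.2702 − 1.4342 = -0.16 K.

-0.16 K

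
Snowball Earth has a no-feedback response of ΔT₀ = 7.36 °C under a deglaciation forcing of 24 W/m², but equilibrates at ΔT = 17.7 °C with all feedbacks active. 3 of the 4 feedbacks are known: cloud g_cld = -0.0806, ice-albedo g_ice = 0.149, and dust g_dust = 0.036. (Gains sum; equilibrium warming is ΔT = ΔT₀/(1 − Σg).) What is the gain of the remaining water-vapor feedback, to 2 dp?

Amplification A = ΔT/ΔT₀ = 17.7/7.36 = 2.405.
Total gain g = 1 − 1/A = 1 − 1/2.405 = 0.5842.
Known gains sum to -0.0806 + 0.149 + 0.036 = 0.1044.
g_wv = 0.5842 − 0.1044 = 0.48.

0.48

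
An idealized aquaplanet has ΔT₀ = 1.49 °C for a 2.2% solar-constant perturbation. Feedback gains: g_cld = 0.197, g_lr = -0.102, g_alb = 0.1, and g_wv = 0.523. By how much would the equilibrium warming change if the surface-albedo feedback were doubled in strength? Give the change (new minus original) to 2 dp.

Original: g = 0.718, ΔT = 1.49/(1−0.718) = 5.2837 °C.
With doubled surface-albedo: g' = 0.818, ΔT' = 1.49/(1−0.818) = 8.1868 °C.
Change = 8.1868 − 5.2837 = 2.90 °C.

2.90 °C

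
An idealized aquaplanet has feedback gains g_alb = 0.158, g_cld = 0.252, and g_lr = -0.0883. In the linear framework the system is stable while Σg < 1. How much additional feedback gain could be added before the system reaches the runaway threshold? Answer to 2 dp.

Current total gain = 0.158 + 0.252 − 0.0883 = 0.3217.
Margin to runaway = 1 − 0.3217 = 0.68.

0.68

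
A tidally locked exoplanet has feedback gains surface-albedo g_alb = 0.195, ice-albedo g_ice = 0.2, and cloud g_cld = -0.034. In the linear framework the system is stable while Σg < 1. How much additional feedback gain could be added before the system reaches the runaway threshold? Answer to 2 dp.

Current total gain = 0.195 + 0.2 − 0.034 = 0.361.
Margin to runaway = 1 − 0.361 = 0.64.

0.64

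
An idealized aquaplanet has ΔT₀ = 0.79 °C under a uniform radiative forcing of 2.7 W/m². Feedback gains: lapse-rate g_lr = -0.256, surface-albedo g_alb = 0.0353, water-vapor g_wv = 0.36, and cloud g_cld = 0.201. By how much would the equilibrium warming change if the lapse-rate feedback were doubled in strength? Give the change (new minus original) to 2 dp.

-0.33 °C

Original: g = 0.3403, ΔT = 0.79/(1−0.3403) = 1.1975 °C.
With doubled lapse-rate: g' = 0.0843, ΔT' = 0.79/(1−0.0843) = 0.8627 °C.
Change = 0.8627 − 1.1975 = -0.33 °C.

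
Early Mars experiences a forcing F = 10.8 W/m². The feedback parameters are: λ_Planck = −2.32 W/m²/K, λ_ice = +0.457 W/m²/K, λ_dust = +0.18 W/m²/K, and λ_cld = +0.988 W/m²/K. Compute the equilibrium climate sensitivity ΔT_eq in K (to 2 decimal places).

15.54 K

Net feedback parameter λ = (−2.32) + (+0.457) + (+0.18) + (+0.988) = -0.695 W/m²/K.
ΔT = −F/λ = −10.8/(-0.695) = 15.54 K.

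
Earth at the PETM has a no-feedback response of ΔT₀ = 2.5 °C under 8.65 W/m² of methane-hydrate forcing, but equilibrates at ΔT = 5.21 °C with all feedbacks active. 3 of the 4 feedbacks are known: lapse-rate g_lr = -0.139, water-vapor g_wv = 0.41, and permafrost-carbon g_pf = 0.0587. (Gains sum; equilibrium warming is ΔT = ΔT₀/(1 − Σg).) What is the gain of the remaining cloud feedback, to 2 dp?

0.19

Amplification A = ΔT/ΔT₀ = 5.21/2.5 = 2.084.
Total gain g = 1 − 1/A = 1 − 1/2.084 = 0.5202.
Known gains sum to -0.139 + 0.41 + 0.0587 = 0.3297.
g_cld = 0.5202 − 0.3297 = 0.19.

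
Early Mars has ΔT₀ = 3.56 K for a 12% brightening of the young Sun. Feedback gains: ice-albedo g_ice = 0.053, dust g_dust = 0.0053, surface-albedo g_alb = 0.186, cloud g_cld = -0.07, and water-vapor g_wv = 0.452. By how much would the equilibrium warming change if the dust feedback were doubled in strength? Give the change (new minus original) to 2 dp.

0.14 K

Original: g = 0.6263, ΔT = 3.56/(1−0.6263) = 9.5264 K.
With doubled dust: g' = 0.6316, ΔT' = 3.56/(1−0.6316) = 9.6634 K.
Change = 9.6634 − 9.5264 = 0.14 K.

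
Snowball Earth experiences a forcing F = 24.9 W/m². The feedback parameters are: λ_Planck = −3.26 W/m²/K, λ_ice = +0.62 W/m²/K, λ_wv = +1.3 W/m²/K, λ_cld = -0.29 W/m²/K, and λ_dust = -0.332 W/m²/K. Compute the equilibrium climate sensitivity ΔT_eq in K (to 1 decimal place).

12.7 K

Net feedback parameter λ = (−3.26) + (+0.62) + (+1.3) + (-0.29) + (-0.332) = -1.962 W/m²/K.
ΔT = −F/λ = −24.9/(-1.962) = 12.7 K.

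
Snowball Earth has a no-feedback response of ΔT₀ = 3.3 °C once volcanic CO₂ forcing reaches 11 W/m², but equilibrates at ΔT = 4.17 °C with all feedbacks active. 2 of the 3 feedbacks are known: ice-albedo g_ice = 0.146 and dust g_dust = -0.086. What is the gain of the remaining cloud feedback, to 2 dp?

Amplification A = ΔT/ΔT₀ = 4.17/3.3 = 1.264.
Total gain g = 1 − 1/A = 1 − 1/1.264 = 0.2089.
Known gains sum to 0.146 − 0.086 = 0.06.
g_cld = 0.2089 − 0.06 = 0.15.

0.15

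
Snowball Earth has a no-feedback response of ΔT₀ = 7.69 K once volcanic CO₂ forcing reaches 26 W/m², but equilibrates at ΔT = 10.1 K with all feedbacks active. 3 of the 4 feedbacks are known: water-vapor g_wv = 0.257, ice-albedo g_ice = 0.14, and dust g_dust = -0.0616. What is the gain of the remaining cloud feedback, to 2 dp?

Amplification A = ΔT/ΔT₀ = 10.1/7.69 = 1.313.
Total gain g = 1 − 1/A = 1 − 1/1.313 = 0.2384.
Known gains sum to 0.257 + 0.14 − 0.0616 = 0.3354.
g_cld = 0.2384 − 0.3354 = -0.10.

-0.10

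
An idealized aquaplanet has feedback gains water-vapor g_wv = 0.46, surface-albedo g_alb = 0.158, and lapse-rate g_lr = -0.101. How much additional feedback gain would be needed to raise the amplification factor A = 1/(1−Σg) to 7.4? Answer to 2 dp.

Current total gain = 0.517.
Target gain for A = 7.4: g* = 1 − 1/7.4 = 0.8649.
Additional gain needed = 0.8649 − 0.517 = 0.35.

0.35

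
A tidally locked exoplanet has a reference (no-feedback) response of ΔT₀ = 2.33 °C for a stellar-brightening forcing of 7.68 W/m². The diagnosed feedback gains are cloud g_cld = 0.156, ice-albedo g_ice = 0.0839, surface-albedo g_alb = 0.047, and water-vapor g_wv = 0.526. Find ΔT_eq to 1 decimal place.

12.5 °C

Total gain g = 0.156 + 0.0839 + 0.047 + 0.526 = 0.8129.
Amplification A = 1/(1 − 0.8129) = 5.345.
ΔT = 2.33 × 5.345 = 12.5 °C.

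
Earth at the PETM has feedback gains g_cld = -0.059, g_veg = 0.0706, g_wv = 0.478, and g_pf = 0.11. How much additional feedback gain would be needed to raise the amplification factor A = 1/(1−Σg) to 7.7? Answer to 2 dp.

0.27

Current total gain = 0.5996.
Target gain for A = 7.7: g* = 1 − 1/7.7 = 0.8701.
Additional gain needed = 0.8701 − 0.5996 = 0.27.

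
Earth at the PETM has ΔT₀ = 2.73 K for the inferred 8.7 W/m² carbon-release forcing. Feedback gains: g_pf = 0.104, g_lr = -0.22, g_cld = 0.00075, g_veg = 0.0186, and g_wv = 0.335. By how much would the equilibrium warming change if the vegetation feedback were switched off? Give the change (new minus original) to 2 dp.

-0.09 K

Original: g = 0.23835, ΔT = 2.73/(1−0.23835) = 3.5843 K.
Without vegetation: g' = 0.21975, ΔT' = 2.73/(1−0.21975) = 3.4989 K.
Change = 3.4989 − 3.5843 = -0.09 K.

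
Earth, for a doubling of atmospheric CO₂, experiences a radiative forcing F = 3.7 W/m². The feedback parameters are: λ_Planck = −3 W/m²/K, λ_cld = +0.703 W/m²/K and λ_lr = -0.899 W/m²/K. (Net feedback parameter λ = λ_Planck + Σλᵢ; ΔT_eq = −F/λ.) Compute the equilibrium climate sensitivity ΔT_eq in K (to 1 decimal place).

Net feedback parameter λ = (−3) + (+0.703) + (-0.899) = -3.196 W/m²/K.
ΔT = −F/λ = −3.7/(-3.196) = 1.2 K.

1.2 K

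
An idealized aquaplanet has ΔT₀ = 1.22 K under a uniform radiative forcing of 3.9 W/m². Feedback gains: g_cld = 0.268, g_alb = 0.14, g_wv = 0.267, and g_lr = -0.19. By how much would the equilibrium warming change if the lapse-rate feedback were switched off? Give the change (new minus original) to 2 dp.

1.38 K

Original: g = 0.485, ΔT = 1.22/(1−0.485) = 2.3689 K.
Without lapse-rate: g' = 0.675, ΔT' = 1.22/(1−0.675) = 3.7538 K.
Change = 3.7538 − 2.3689 = 1.38 K.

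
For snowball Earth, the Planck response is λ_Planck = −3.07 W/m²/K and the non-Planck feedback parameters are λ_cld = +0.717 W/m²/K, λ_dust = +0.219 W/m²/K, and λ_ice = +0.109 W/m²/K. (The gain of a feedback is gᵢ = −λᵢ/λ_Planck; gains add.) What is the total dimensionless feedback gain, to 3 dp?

0.340

Convert to gains: g_cld = 0.717/3.07 = 0.2336; g_dust = 0.219/3.07 = 0.07134; g_ice = 0.109/3.07 = 0.0355.
Total gain g = 0.34044.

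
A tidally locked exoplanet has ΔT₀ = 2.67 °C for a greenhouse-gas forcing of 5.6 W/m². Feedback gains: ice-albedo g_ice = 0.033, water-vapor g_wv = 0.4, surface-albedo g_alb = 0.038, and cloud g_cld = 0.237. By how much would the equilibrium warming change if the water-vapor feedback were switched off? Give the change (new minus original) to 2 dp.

-5.29 °C

Original: g = 0.708, ΔT = 2.67/(1−0.708) = 9.1438 °C.
Without water-vapor: g' = 0.308, ΔT' = 2.67/(1−0.308) = 3.8584 °C.
Change = 3.8584 − 9.1438 = -5.29 °C.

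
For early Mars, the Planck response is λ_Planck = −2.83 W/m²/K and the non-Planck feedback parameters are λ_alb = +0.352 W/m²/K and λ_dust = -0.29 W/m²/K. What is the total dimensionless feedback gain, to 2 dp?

0.02

Convert to gains: g_alb = 0.352/2.83 = 0.1244; g_dust = -0.29/2.83 = -0.1025.
Total gain g = 0.0219.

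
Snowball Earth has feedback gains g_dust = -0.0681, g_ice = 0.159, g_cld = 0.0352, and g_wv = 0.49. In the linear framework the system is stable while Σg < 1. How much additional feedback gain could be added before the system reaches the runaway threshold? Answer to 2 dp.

0.38

Current total gain = -0.0681 + 0.159 + 0.0352 + 0.49 = 0.6161.
Margin to runaway = 1 − 0.6161 = 0.38.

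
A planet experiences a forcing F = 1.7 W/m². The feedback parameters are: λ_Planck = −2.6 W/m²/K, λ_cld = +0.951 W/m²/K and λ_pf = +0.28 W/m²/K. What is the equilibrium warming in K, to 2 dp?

Net feedback parameter λ = (−2.6) + (+0.951) + (+0.28) = -1.369 W/m²/K.
ΔT = −F/λ = −1.7/(-1.369) = 1.24 K.

1.24 K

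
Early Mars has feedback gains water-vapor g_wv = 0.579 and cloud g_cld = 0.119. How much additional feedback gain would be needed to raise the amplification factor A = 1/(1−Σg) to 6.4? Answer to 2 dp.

Current total gain = 0.698.
Target gain for A = 6.4: g* = 1 − 1/6.4 = 0.8438.
Additional gain needed = 0.8438 − 0.698 = 0.15.

0.15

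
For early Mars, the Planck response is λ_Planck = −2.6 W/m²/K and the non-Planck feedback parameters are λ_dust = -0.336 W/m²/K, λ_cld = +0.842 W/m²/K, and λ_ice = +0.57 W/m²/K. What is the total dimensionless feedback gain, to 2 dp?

Convert to gains: g_dust = -0.336/2.6 = -0.1292; g_cld = 0.842/2.6 = 0.3238; g_ice = 0.57/2.6 = 0.2192.
Total gain g = 0.4138.

0.41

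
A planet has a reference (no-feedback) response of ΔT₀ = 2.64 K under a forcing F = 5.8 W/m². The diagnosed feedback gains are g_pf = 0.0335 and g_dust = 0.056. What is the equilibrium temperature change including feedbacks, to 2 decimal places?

Total gain g = 0.0335 + 0.056 = 0.0895.
Amplification A = 1/(1 − 0.0895) = 1.098.
ΔT = 2.64 × 1.098 = 2.90 K.

2.90 K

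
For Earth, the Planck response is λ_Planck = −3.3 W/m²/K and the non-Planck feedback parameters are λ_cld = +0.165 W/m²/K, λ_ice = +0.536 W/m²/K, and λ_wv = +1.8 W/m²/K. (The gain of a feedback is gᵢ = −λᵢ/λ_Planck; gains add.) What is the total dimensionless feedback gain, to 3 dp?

Convert to gains: g_cld = 0.165/3.3 = 0.05; g_ice = 0.536/3.3 = 0.1624; g_wv = 1.8/3.3 = 0.5455.
Total gain g = 0.7579.

0.758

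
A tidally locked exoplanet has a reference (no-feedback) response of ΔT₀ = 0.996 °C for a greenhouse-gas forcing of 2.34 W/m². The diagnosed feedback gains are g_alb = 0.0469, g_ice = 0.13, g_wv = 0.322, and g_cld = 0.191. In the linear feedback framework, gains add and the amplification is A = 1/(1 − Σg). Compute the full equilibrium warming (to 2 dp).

3.21 °C

Total gain g = 0.0469 + 0.13 + 0.322 + 0.191 = 0.6899.
Amplification A = 1/(1 − 0.6899) = 3.225.
ΔT = 0.996 × 3.225 = 3.21 °C.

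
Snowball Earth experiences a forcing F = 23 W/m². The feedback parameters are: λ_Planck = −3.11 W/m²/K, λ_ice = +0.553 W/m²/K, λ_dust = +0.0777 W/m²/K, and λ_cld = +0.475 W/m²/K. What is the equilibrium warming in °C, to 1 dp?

Net feedback parameter λ = (−3.11) + (+0.553) + (+0.0777) + (+0.475) = -2.0043 W/m²/K.
ΔT = −F/λ = −23/(-2.0043) = 11.5 °C.

11.5 °C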